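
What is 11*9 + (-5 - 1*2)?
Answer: 92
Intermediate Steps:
11*9 + (-5 - 1*2) = 99 + (-5 - 2) = 99 - 7 = 92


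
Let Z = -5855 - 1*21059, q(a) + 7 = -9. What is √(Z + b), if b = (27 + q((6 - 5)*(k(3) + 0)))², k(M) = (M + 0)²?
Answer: 3*I*√2977 ≈ 163.69*I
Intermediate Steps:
k(M) = M²
q(a) = -16 (q(a) = -7 - 9 = -16)
b = 121 (b = (27 - 16)² = 11² = 121)
Z = -26914 (Z = -5855 - 21059 = -26914)
√(Z + b) = √(-26914 + 121) = √(-26793) = 3*I*√2977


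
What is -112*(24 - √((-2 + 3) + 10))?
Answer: -2688 + 112*√11 ≈ -2316.5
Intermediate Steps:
-112*(24 - √((-2 + 3) + 10)) = -112*(24 - √(1 + 10)) = -112*(24 - √11) = -2688 + 112*√11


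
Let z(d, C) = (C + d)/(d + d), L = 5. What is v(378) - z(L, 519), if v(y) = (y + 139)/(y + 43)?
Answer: -107717/2105 ≈ -51.172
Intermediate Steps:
z(d, C) = (C + d)/(2*d) (z(d, C) = (C + d)/((2*d)) = (C + d)*(1/(2*d)) = (C + d)/(2*d))
v(y) = (139 + y)/(43 + y)
v(378) - z(L, 519) = (139 + 378)/(43 + 378) - (519 + 5)/(2*5) = 517/421 - 524/(2*5) = (1/421)*517 - 1*262/5 = 517/421 - 262/5 = -107717/2105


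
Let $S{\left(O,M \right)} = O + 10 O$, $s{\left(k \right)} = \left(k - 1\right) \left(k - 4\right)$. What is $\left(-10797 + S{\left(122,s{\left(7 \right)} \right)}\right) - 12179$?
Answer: $-21634$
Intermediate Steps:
$s{\left(k \right)} = \left(-1 + k\right) \left(-4 + k\right)$
$S{\left(O,M \right)} = 11 O$
$\left(-10797 + S{\left(122,s{\left(7 \right)} \right)}\right) - 12179 = \left(-10797 + 11 \cdot 122\right) - 12179 = \left(-10797 + 1342\right) - 12179 = -9455 - 12179 = -21634$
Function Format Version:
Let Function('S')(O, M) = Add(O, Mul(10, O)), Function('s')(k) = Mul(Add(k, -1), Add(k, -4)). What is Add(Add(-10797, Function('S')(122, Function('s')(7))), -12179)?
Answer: -21634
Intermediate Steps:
Function('s')(k) = Mul(Add(-1, k), Add(-4, k))
Function('S')(O, M) = Mul(11, O)
Add(Add(-10797, Function('S')(122, Function('s')(7))), -12179) = Add(Add(-10797, Mul(11, 122)), -12179) = Add(Add(-10797, 1342), -12179) = Add(-9455, -12179) = -21634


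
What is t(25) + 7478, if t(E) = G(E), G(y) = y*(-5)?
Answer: 7353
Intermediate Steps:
G(y) = -5*y
t(E) = -5*E
t(25) + 7478 = -5*25 + 7478 = -125 + 7478 = 7353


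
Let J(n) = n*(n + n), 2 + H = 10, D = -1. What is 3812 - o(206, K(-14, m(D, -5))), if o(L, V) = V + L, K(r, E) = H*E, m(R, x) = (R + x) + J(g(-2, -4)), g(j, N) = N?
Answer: 3398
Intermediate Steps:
H = 8 (H = -2 + 10 = 8)
J(n) = 2*n**2 (J(n) = n*(2*n) = 2*n**2)
m(R, x) = 32 + R + x (m(R, x) = (R + x) + 2*(-4)**2 = (R + x) + 2*16 = (R + x) + 32 = 32 + R + x)
K(r, E) = 8*E
o(L, V) = L + V
3812 - o(206, K(-14, m(D, -5))) = 3812 - (206 + 8*(32 - 1 - 5)) = 3812 - (206 + 8*26) = 3812 - (206 + 208) = 3812 - 1*414 = 3812 - 414 = 3398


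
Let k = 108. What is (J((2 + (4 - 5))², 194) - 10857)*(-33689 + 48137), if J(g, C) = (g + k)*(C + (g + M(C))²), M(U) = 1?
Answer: 154954800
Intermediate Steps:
J(g, C) = (108 + g)*(C + (1 + g)²) (J(g, C) = (g + 108)*(C + (g + 1)²) = (108 + g)*(C + (1 + g)²))
(J((2 + (4 - 5))², 194) - 10857)*(-33689 + 48137) = ((108*194 + 108*(1 + (2 + (4 - 5))²)² + 194*(2 + (4 - 5))² + (2 + (4 - 5))²*(1 + (2 + (4 - 5))²)²) - 10857)*(-33689 + 48137) = ((20952 + 108*(1 + (2 - 1)²)² + 194*(2 - 1)² + (2 - 1)²*(1 + (2 - 1)²)²) - 10857)*14448 = ((20952 + 108*(1 + 1²)² + 194*1² + 1²*(1 + 1²)²) - 10857)*14448 = ((20952 + 108*(1 + 1)² + 194*1 + 1*(1 + 1)²) - 10857)*14448 = ((20952 + 108*2² + 194 + 1*2²) - 10857)*14448 = ((20952 + 108*4 + 194 + 1*4) - 10857)*14448 = ((20952 + 432 + 194 + 4) - 10857)*14448 = (21582 - 10857)*14448 = 10725*14448 = 154954800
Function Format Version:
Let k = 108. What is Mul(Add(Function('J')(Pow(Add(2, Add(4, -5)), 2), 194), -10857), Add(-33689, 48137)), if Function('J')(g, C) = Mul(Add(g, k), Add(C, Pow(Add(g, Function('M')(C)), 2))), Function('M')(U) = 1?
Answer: 154954800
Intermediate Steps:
Function('J')(g, C) = Mul(Add(108, g), Add(C, Pow(Add(1, g), 2))) (Function('J')(g, C) = Mul(Add(g, 108), Add(C, Pow(Add(g, 1), 2))) = Mul(Add(108, g), Add(C, Pow(Add(1, g), 2))))
Mul(Add(Function('J')(Pow(Add(2, Add(4, -5)), 2), 194), -10857), Add(-33689, 48137)) = Mul(Add(Add(Mul(108, 194), Mul(108, Pow(Add(1, Pow(Add(2, Add(4, -5)), 2)), 2)), Mul(194, Pow(Add(2, Add(4, -5)), 2)), Mul(Pow(Add(2, Add(4, -5)), 2), Pow(Add(1, Pow(Add(2, Add(4, -5)), 2)), 2))), -10857), Add(-33689, 48137)) = Mul(Add(Add(20952, Mul(108, Pow(Add(1, Pow(Add(2, -1), 2)), 2)), Mul(194, Pow(Add(2, -1), 2)), Mul(Pow(Add(2, -1), 2), Pow(Add(1, Pow(Add(2, -1), 2)), 2))), -10857), 14448) = Mul(Add(Add(20952, Mul(108, Pow(Add(1, Pow(1, 2)), 2)), Mul(194, Pow(1, 2)), Mul(Pow(1, 2), Pow(Add(1, Pow(1, 2)), 2))), -10857), 14448) = Mul(Add(Add(20952, Mul(108, Pow(Add(1, 1), 2)), Mul(194, 1), Mul(1, Pow(Add(1, 1), 2))), -10857), 14448) = Mul(Add(Add(20952, Mul(108, Pow(2, 2)), 194, Mul(1, Pow(2, 2))), -10857), 14448) = Mul(Add(Add(20952, Mul(108, 4), 194, Mul(1, 4)), -10857), 14448) = Mul(Add(Add(20952, 432, 194, 4), -10857), 14448) = Mul(Add(21582, -10857), 14448) = Mul(10725, 14448) = 154954800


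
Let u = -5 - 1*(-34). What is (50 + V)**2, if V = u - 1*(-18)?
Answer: 9409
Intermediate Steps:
u = 29 (u = -5 + 34 = 29)
V = 47 (V = 29 - 1*(-18) = 29 + 18 = 47)
(50 + V)**2 = (50 + 47)**2 = 97**2 = 9409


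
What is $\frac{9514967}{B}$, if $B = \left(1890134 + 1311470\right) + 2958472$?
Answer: $\frac{9514967}{6160076} \approx 1.5446$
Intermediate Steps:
$B = 6160076$ ($B = 3201604 + 2958472 = 6160076$)
$\frac{9514967}{B} = \frac{9514967}{6160076}$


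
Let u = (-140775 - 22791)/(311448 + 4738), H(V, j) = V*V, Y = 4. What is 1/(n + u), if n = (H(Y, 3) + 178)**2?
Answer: 12161/457685105 ≈ 2.6571e-5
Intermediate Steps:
H(V, j) = V**2
u = -6291/12161 (u = -163566/316186 = -163566*1/316186 = -6291/12161 ≈ -0.51731)
n = 37636 (n = (4**2 + 178)**2 = (16 + 178)**2 = 194**2 = 37636)
1/(n + u) = 1/(37636 - 6291/12161) = 1/(457685105/12161) = 12161/457685105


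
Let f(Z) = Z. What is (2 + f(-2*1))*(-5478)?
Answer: 0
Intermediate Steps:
(2 + f(-2*1))*(-5478) = (2 - 2*1)*(-5478) = (2 - 2)*(-5478) = 0*(-5478) = 0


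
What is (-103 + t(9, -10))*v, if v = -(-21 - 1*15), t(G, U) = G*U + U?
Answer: -7308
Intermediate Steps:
t(G, U) = U + G*U
v = 36 (v = -(-21 - 15) = -1*(-36) = 36)
(-103 + t(9, -10))*v = (-103 - 10*(1 + 9))*36 = (-103 - 10*10)*36 = (-103 - 100)*36 = -203*36 = -7308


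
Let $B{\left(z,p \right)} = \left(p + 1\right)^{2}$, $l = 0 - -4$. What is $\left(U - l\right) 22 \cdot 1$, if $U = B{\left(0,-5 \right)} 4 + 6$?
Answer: $1452$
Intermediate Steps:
$l = 4$ ($l = 0 + 4 = 4$)
$B{\left(z,p \right)} = \left(1 + p\right)^{2}$
$U = 70$ ($U = \left(1 - 5\right)^{2} \cdot 4 + 6 = \left(-4\right)^{2} \cdot 4 + 6 = 16 \cdot 4 + 6 = 64 + 6 = 70$)
$\left(U - l\right) 22 \cdot 1 = \left(70 - 4\right) 22 \cdot 1 = 66 \cdot 22 \cdot 1 = 1452 \cdot 1 = 1452$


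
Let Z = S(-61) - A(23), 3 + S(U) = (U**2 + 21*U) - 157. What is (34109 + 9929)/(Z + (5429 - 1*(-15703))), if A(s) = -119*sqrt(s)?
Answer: 1031017656/547796041 - 5240522*sqrt(23)/547796041 ≈ 1.8362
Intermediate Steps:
S(U) = -160 + U**2 + 21*U (S(U) = -3 + ((U**2 + 21*U) - 157) = -3 + (-157 + U**2 + 21*U) = -160 + U**2 + 21*U)
Z = 2280 + 119*sqrt(23) (Z = (-160 + (-61)**2 + 21*(-61)) - (-119)*sqrt(23) = (-160 + 3721 - 1281) + 119*sqrt(23) = 2280 + 119*sqrt(23) ≈ 2850.7)
(34109 + 9929)/(Z + (5429 - 1*(-15703))) = (34109 + 9929)/((2280 + 119*sqrt(23)) + (5429 - 1*(-15703))) = 44038/((2280 + 119*sqrt(23)) + (5429 + 15703)) = 44038/((2280 + 119*sqrt(23)) + 21132) = 44038/(23412 + 119*sqrt(23))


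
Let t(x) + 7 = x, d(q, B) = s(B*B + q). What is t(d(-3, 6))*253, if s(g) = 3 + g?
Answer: 7337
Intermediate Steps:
d(q, B) = 3 + q + B² (d(q, B) = 3 + (B*B + q) = 3 + (B² + q) = 3 + (q + B²) = 3 + q + B²)
t(x) = -7 + x
t(d(-3, 6))*253 = (-7 + (3 - 3 + 6²))*253 = (-7 + (3 - 3 + 36))*253 = (-7 + 36)*253 = 29*253 = 7337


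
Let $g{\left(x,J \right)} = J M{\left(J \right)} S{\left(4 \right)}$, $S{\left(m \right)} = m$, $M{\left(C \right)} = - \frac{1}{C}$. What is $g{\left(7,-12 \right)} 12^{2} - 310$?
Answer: $-886$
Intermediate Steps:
$g{\left(x,J \right)} = -4$ ($g{\left(x,J \right)} = J \left(- \frac{1}{J}\right) 4 = \left(-1\right) 4 = -4$)
$g{\left(7,-12 \right)} 12^{2} - 310 = - 4 \cdot 12^{2} - 310 = \left(-4\right) 144 - 310 = -576 - 310 = -886$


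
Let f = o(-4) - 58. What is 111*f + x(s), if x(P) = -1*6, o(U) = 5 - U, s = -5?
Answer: -5445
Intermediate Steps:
x(P) = -6
f = -49 (f = (5 - 1*(-4)) - 58 = (5 + 4) - 58 = 9 - 58 = -49)
111*f + x(s) = 111*(-49) - 6 = -5439 - 6 = -5445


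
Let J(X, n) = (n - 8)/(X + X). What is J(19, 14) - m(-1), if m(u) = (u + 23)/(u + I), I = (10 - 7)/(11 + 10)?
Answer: 1472/57 ≈ 25.825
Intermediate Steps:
I = ⅐ (I = 3/21 = 3*(1/21) = ⅐ ≈ 0.14286)
m(u) = (23 + u)/(⅐ + u) (m(u) = (u + 23)/(u + ⅐) = (23 + u)/(⅐ + u))
J(X, n) = (-8 + n)/(2*X) (J(X, n) = (-8 + n)/((2*X)) = (-8 + n)*(1/(2*X)) = (-8 + n)/(2*X))
J(19, 14) - m(-1) = (½)*(-8 + 14)/19 - 7*(23 - 1)/(1 + 7*(-1)) = (½)*(1/19)*6 - 7*22/(1 - 7) = 3/19 - 7*22/(-6) = 3/19 - 7*(-1)*22/6 = 3/19 - 1*(-77/3) = 3/19 + 77/3 = 1472/57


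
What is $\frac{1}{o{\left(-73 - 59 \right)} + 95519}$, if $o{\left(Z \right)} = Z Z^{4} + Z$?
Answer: $- \frac{1}{40074547045} \approx -2.4953 \cdot 10^{-11}$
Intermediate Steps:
$o{\left(Z \right)} = Z + Z^{5}$ ($o{\left(Z \right)} = Z^{5} + Z = Z + Z^{5}$)
$\frac{1}{o{\left(-73 - 59 \right)} + 95519} = \frac{1}{\left(\left(-73 - 59\right) + \left(-73 - 59\right)^{5}\right) + 95519} = \frac{1}{\left(-132 + \left(-132\right)^{5}\right) + 95519} = \frac{1}{\left(-132 - 40074642432\right) + 95519} = \frac{1}{-40074642564 + 95519} = \frac{1}{-40074547045} = - \frac{1}{40074547045}$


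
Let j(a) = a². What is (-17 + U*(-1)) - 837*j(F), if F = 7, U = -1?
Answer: -41029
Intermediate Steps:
(-17 + U*(-1)) - 837*j(F) = (-17 - 1*(-1)) - 837*7² = (-17 + 1) - 837*49 = -16 - 41013 = -41029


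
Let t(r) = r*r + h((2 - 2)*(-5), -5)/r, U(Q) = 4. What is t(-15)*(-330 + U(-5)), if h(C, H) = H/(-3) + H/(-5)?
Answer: -3298142/45 ≈ -73292.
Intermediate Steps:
h(C, H) = -8*H/15 (h(C, H) = H*(-⅓) + H*(-⅕) = -H/3 - H/5 = -8*H/15)
t(r) = r² + 8/(3*r) (t(r) = r*r + (-8/15*(-5))/r = r² + 8/(3*r))
t(-15)*(-330 + U(-5)) = ((8/3 + (-15)³)/(-15))*(-330 + 4) = -(8/3 - 3375)/15*(-326) = -1/15*(-10117/3)*(-326) = (10117/45)*(-326) = -3298142/45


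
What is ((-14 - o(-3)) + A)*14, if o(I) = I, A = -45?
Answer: -784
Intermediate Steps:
((-14 - o(-3)) + A)*14 = ((-14 - 1*(-3)) - 45)*14 = ((-14 + 3) - 45)*14 = (-11 - 45)*14 = -56*14 = -784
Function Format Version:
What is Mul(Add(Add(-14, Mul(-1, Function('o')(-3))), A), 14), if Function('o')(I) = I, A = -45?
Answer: -784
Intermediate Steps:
Mul(Add(Add(-14, Mul(-1, Function('o')(-3))), A), 14) = Mul(Add(Add(-14, Mul(-1, -3)), -45), 14) = Mul(Add(Add(-14, 3), -45), 14) = Mul(Add(-11, -45), 14) = Mul(-56, 14) = -784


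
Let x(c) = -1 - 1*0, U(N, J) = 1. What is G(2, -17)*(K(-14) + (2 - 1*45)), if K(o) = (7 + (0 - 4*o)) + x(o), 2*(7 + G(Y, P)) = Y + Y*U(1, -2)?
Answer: -95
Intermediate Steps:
G(Y, P) = -7 + Y (G(Y, P) = -7 + (Y + Y*1)/2 = -7 + (Y + Y)/2 = -7 + (2*Y)/2 = -7 + Y)
x(c) = -1 (x(c) = -1 + 0 = -1)
K(o) = 6 - 4*o (K(o) = (7 + (0 - 4*o)) - 1 = (7 - 4*o) - 1 = 6 - 4*o)
G(2, -17)*(K(-14) + (2 - 1*45)) = (-7 + 2)*((6 - 4*(-14)) + (2 - 1*45)) = -5*((6 + 56) + (2 - 45)) = -5*(62 - 43) = -5*19 = -95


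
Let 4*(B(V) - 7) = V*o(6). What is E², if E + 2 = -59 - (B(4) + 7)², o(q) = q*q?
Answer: 6558721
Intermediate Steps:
o(q) = q²
B(V) = 7 + 9*V (B(V) = 7 + (V*6²)/4 = 7 + (V*36)/4 = 7 + (36*V)/4 = 7 + 9*V)
E = -2561 (E = -2 + (-59 - ((7 + 9*4) + 7)²) = -2 + (-59 - ((7 + 36) + 7)²) = -2 + (-59 - (43 + 7)²) = -2 + (-59 - 1*50²) = -2 + (-59 - 1*2500) = -2 + (-59 - 2500) = -2 - 2559 = -2561)
E² = (-2561)² = 6558721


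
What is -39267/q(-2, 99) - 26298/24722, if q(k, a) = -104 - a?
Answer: 482710140/2509283 ≈ 192.37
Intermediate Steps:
-39267/q(-2, 99) - 26298/24722 = -39267/(-104 - 1*99) - 26298/24722 = -39267/(-104 - 99) - 26298*1/24722 = -39267/(-203) - 13149/12361 = -39267*(-1/203) - 13149/12361 = 39267/203 - 13149/12361 = 482710140/2509283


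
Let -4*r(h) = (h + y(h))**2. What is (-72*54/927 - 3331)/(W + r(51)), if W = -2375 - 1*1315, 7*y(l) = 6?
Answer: 67330900/88065927 ≈ 0.76455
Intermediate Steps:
y(l) = 6/7 (y(l) = (1/7)*6 = 6/7)
r(h) = -(6/7 + h)**2/4 (r(h) = -(h + 6/7)**2/4 = -(6/7 + h)**2/4)
W = -3690 (W = -2375 - 1315 = -3690)
(-72*54/927 - 3331)/(W + r(51)) = (-72*54/927 - 3331)/(-3690 - (6 + 7*51)**2/196) = (-3888*1/927 - 3331)/(-3690 - (6 + 357)**2/196) = (-432/103 - 3331)/(-3690 - 1/196*363**2) = -343525/(103*(-3690 - 1/196*131769)) = -343525/(103*(-3690 - 131769/196)) = -343525/(103*(-855009/196)) = -343525/103*(-196/855009) = 67330900/88065927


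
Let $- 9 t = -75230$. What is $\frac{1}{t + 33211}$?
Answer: $\frac{9}{374129} \approx 2.4056 \cdot 10^{-5}$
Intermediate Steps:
$t = \frac{75230}{9}$ ($t = \left(- \frac{1}{9}\right) \left(-75230\right) = \frac{75230}{9} \approx 8358.9$)
$\frac{1}{t + 33211} = \frac{1}{\frac{75230}{9} + 33211} = \frac{1}{\frac{374129}{9}} = \frac{9}{374129}$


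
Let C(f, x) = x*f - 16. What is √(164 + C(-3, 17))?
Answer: √97 ≈ 9.8489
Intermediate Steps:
C(f, x) = -16 + f*x (C(f, x) = f*x - 16 = -16 + f*x)
√(164 + C(-3, 17)) = √(164 + (-16 - 3*17)) = √(164 + (-16 - 51)) = √(164 - 67) = √97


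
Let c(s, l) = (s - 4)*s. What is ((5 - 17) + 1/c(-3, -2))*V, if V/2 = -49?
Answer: 3514/3 ≈ 1171.3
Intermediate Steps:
V = -98 (V = 2*(-49) = -98)
c(s, l) = s*(-4 + s) (c(s, l) = (-4 + s)*s = s*(-4 + s))
((5 - 17) + 1/c(-3, -2))*V = ((5 - 17) + 1/(-3*(-4 - 3)))*(-98) = (-12 + 1/(-3*(-7)))*(-98) = (-12 + 1/21)*(-98) = -251/21*(-98) = 3514/3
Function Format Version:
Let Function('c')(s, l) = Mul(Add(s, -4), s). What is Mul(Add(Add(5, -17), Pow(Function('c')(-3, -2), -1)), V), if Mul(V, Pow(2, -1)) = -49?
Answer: Rational(3514, 3) ≈ 1171.3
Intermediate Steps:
V = -98 (V = Mul(2, -49) = -98)
Function('c')(s, l) = Mul(s, Add(-4, s)) (Function('c')(s, l) = Mul(Add(-4, s), s) = Mul(s, Add(-4, s)))
Mul(Add(Add(5, -17), Pow(Function('c')(-3, -2), -1)), V) = Mul(Add(Add(5, -17), Pow(Mul(-3, Add(-4, -3)), -1)), -98) = Mul(Add(-12, Pow(Mul(-3, -7), -1)), -98) = Mul(Add(-12, Pow(21, -1)), -98) = Mul(Add(-12, Rational(1, 21)), -98) = Mul(Rational(-251, 21), -98) = Rational(3514, 3)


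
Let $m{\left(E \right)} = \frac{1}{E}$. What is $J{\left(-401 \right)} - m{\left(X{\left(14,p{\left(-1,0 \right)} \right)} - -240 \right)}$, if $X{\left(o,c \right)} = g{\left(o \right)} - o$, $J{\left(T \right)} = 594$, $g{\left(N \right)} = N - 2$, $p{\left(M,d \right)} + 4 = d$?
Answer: $\frac{141371}{238} \approx 594.0$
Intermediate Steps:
$p{\left(M,d \right)} = -4 + d$
$g{\left(N \right)} = -2 + N$
$X{\left(o,c \right)} = -2$ ($X{\left(o,c \right)} = \left(-2 + o\right) - o = -2$)
$J{\left(-401 \right)} - m{\left(X{\left(14,p{\left(-1,0 \right)} \right)} - -240 \right)} = 594 - \frac{1}{-2 - -240} = 594 - \frac{1}{-2 + 240} = 594 - \frac{1}{238} = \frac{141371}{238}$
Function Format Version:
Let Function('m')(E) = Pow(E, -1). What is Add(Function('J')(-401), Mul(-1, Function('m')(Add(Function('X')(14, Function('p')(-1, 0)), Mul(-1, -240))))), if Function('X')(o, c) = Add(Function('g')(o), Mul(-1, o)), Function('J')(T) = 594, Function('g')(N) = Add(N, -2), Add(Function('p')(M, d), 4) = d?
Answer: Rational(141371, 238) ≈ 594.00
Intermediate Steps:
Function('p')(M, d) = Add(-4, d)
Function('g')(N) = Add(-2, N)
Function('X')(o, c) = -2 (Function('X')(o, c) = Add(Add(-2, o), Mul(-1, o)) = -2)
Add(Function('J')(-401), Mul(-1, Function('m')(Add(Function('X')(14, Function('p')(-1, 0)), Mul(-1, -240))))) = Add(594, Mul(-1, Pow(Add(-2, Mul(-1, -240)), -1))) = Add(594, Mul(-1, Pow(Add(-2, 240), -1))) = Add(594, Mul(-1, Pow(238, -1))) = Add(594, Mul(-1, Rational(1, 238))) = Add(594, Rational(-1, 238)) = Rational(141371, 238)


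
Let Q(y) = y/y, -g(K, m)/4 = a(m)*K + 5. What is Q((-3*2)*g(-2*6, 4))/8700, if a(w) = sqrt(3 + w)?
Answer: 1/8700 ≈ 0.00011494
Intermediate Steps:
g(K, m) = -20 - 4*K*sqrt(3 + m) (g(K, m) = -4*(sqrt(3 + m)*K + 5) = -4*(K*sqrt(3 + m) + 5) = -4*(5 + K*sqrt(3 + m)) = -20 - 4*K*sqrt(3 + m))
Q(y) = 1
Q((-3*2)*g(-2*6, 4))/8700 = 1/8700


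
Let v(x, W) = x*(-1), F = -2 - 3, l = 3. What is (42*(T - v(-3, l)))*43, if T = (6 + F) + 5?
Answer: 5418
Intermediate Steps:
F = -5
v(x, W) = -x
T = 6 (T = (6 - 5) + 5 = 1 + 5 = 6)
(42*(T - v(-3, l)))*43 = (42*(6 - (-1)*(-3)))*43 = (42*(6 - 1*3))*43 = (42*(6 - 3))*43 = (42*3)*43 = 126*43 = 5418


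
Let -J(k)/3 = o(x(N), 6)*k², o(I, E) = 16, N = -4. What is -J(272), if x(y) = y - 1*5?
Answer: 3551232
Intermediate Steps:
x(y) = -5 + y (x(y) = y - 5 = -5 + y)
J(k) = -48*k²
-J(272) = -(-48)*272² = -(-48)*73984 = -1*(-3551232) = 3551232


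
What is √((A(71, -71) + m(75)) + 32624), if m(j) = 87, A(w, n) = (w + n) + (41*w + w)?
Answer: √35693 ≈ 188.93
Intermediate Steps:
A(w, n) = n + 43*w (A(w, n) = (n + w) + 42*w = n + 43*w)
√((A(71, -71) + m(75)) + 32624) = √(((-71 + 43*71) + 87) + 32624) = √(((-71 + 3053) + 87) + 32624) = √((2982 + 87) + 32624) = √(3069 + 32624) = √35693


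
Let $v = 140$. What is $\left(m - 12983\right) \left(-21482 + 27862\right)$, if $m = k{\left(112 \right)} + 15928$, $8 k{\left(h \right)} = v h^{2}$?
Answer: $1419326700$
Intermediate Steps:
$k{\left(h \right)} = \frac{35 h^{2}}{2}$ ($k{\left(h \right)} = \frac{140 h^{2}}{8} = \frac{35 h^{2}}{2}$)
$m = 235448$ ($m = \frac{35 \cdot 112^{2}}{2} + 15928 = \frac{35}{2} \cdot 12544 + 15928 = 219520 + 15928 = 235448$)
$\left(m - 12983\right) \left(-21482 + 27862\right) = \left(235448 - 12983\right) \left(-21482 + 27862\right) = 222465 \cdot 6380 = 1419326700$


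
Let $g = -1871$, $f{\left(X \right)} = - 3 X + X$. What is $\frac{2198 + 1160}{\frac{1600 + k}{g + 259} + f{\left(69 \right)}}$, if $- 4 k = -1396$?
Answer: $- \frac{5413096}{224405} \approx -24.122$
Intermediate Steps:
$k = 349$ ($k = \left(- \frac{1}{4}\right) \left(-1396\right) = 349$)
$f{\left(X \right)} = - 2 X$
$\frac{2198 + 1160}{\frac{1600 + k}{g + 259} + f{\left(69 \right)}} = \frac{2198 + 1160}{\frac{1600 + 349}{-1871 + 259} - 138} = \frac{3358}{\frac{1949}{-1612} - 138} = \frac{3358}{1949 \left(- \frac{1}{1612}\right) - 138} = \frac{3358}{- \frac{1949}{1612} - 138} = \frac{3358}{- \frac{224405}{1612}} = 3358 \left(- \frac{1612}{224405}\right) = - \frac{5413096}{224405}$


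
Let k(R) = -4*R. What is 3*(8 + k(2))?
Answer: 0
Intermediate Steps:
3*(8 + k(2)) = 3*(8 - 4*2) = 3*(8 - 8) = 3*0 = 0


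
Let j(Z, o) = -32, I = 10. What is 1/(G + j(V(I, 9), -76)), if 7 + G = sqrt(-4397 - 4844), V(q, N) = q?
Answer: -39/10762 - I*sqrt(9241)/10762 ≈ -0.0036239 - 0.0089324*I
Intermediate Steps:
G = -7 + I*sqrt(9241) (G = -7 + sqrt(-4397 - 4844) = -7 + sqrt(-9241) = -7 + I*sqrt(9241) ≈ -7.0 + 96.13*I)
1/(G + j(V(I, 9), -76)) = 1/((-7 + I*sqrt(9241)) - 32) = 1/(-39 + I*sqrt(9241))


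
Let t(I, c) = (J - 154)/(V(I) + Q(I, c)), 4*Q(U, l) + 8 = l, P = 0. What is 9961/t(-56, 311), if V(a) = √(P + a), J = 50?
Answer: -3018183/416 - 9961*I*√14/52 ≈ -7255.3 - 716.74*I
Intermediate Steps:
Q(U, l) = -2 + l/4
V(a) = √a (V(a) = √(0 + a) = √a)
t(I, c) = -104/(-2 + √I + c/4) (t(I, c) = (50 - 154)/(√I + (-2 + c/4)) = -104/(-2 + √I + c/4))
9961/t(-56, 311) = 9961/((-416/(-8 + 311 + 4*√(-56)))) = 9961/((-416/(-8 + 311 + 4*(2*I*√14)))) = 9961/((-416/(-8 + 311 + 8*I*√14))) = 9961/((-416/(303 + 8*I*√14))) = 9961*(-303/416 - I*√14/52) = -3018183/416 - 9961*I*√14/52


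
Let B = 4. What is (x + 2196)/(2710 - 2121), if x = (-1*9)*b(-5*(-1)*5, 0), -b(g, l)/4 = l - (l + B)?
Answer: 108/31 ≈ 3.4839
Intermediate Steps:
b(g, l) = 16 (b(g, l) = -4*(l - (l + 4)) = -4*(l - (4 + l)) = -4*(l + (-4 - l)) = -4*(-4) = 16)
x = -144 (x = -1*9*16 = -9*16 = -144)
(x + 2196)/(2710 - 2121) = (-144 + 2196)/(2710 - 2121) = 2052/589 = 2052*(1/589) = 108/31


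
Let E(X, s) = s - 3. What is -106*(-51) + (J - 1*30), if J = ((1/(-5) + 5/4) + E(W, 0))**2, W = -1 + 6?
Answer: 2151921/400 ≈ 5379.8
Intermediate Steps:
W = 5
E(X, s) = -3 + s
J = 1521/400 (J = ((1/(-5) + 5/4) + (-3 + 0))**2 = ((1*(-1/5) + 5*(1/4)) - 3)**2 = ((-1/5 + 5/4) - 3)**2 = (21/20 - 3)**2 = (-39/20)**2 = 1521/400 ≈ 3.8025)
-106*(-51) + (J - 1*30) = -106*(-51) + (1521/400 - 1*30) = 5406 + (1521/400 - 30) = 5406 - 10479/400 = 2151921/400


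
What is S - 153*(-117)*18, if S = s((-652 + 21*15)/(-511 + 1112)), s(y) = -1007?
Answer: 321211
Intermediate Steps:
S = -1007
S - 153*(-117)*18 = -1007 - 153*(-117)*18 = -1007 + 17901*18 = -1007 + 322218 = 321211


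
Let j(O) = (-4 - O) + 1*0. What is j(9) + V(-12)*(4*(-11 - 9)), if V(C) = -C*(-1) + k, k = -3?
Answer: 1187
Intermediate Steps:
V(C) = -3 + C (V(C) = -C*(-1) - 3 = C - 3 = -3 + C)
j(O) = -4 - O (j(O) = (-4 - O) + 0 = -4 - O)
j(9) + V(-12)*(4*(-11 - 9)) = (-4 - 1*9) + (-3 - 12)*(4*(-11 - 9)) = (-4 - 9) - 60*(-20) = -13 - 15*(-80) = -13 + 1200 = 1187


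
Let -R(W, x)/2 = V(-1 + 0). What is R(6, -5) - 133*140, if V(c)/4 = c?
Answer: -18612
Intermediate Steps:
V(c) = 4*c
R(W, x) = 8 (R(W, x) = -8*(-1 + 0) = -8*(-1) = -2*(-4) = 8)
R(6, -5) - 133*140 = 8 - 133*140 = 8 - 18620 = -18612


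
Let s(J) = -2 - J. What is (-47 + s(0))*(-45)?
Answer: 2205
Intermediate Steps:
(-47 + s(0))*(-45) = (-47 + (-2 - 1*0))*(-45) = (-47 + (-2 + 0))*(-45) = (-47 - 2)*(-45) = -49*(-45) = 2205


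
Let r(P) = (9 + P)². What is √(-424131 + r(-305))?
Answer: I*√336515 ≈ 580.1*I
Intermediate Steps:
√(-424131 + r(-305)) = √(-424131 + (9 - 305)²) = √(-424131 + (-296)²) = √(-424131 + 87616) = √(-336515) = I*√336515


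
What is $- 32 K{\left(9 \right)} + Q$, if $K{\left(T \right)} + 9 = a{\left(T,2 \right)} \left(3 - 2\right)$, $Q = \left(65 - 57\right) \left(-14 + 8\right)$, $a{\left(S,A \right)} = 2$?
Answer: $176$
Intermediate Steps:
$Q = -48$ ($Q = 8 \left(-6\right) = -48$)
$K{\left(T \right)} = -7$ ($K{\left(T \right)} = -9 + 2 \left(3 - 2\right) = -9 + 2 \cdot 1 = -9 + 2 = -7$)
$- 32 K{\left(9 \right)} + Q = \left(-32\right) \left(-7\right) - 48 = 224 - 48 = 176$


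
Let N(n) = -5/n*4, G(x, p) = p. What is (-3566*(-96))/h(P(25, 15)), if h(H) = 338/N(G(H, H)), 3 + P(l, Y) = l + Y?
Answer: -3423360/6253 ≈ -547.47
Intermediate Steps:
P(l, Y) = -3 + Y + l (P(l, Y) = -3 + (l + Y) = -3 + (Y + l) = -3 + Y + l)
N(n) = -20/n
h(H) = -169*H/10 (h(H) = 338/((-20/H)) = 338*(-H/20) = -169*H/10)
(-3566*(-96))/h(P(25, 15)) = (-3566*(-96))/((-169*(-3 + 15 + 25)/10)) = 342336/((-169/10*37)) = 342336/(-6253/10) = 342336*(-10/6253) = -3423360/6253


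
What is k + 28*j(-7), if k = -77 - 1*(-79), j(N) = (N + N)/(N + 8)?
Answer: -390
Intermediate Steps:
j(N) = 2*N/(8 + N) (j(N) = (2*N)/(8 + N) = 2*N/(8 + N))
k = 2 (k = -77 + 79 = 2)
k + 28*j(-7) = 2 + 28*(2*(-7)/(8 - 7)) = 2 + 28*(2*(-7)/1) = 2 + 28*(2*(-7)*1) = 2 + 28*(-14) = 2 - 392 = -390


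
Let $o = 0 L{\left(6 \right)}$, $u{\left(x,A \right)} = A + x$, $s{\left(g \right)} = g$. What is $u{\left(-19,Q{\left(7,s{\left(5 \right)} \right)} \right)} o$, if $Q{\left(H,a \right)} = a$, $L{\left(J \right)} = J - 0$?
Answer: $0$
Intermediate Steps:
$L{\left(J \right)} = J$ ($L{\left(J \right)} = J + 0 = J$)
$o = 0$ ($o = 0 \cdot 6 = 0$)
$u{\left(-19,Q{\left(7,s{\left(5 \right)} \right)} \right)} o = \left(5 - 19\right) 0 = \left(-14\right) 0 = 0$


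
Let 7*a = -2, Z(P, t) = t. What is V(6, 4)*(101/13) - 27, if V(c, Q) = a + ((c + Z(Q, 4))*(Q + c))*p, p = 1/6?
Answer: 27373/273 ≈ 100.27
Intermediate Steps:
a = -2/7 (a = (1/7)*(-2) = -2/7 ≈ -0.28571)
p = 1/6 (p = 1*(1/6) = 1/6 ≈ 0.16667)
V(c, Q) = -2/7 + (4 + c)*(Q + c)/6 (V(c, Q) = -2/7 + ((c + 4)*(Q + c))*(1/6) = -2/7 + ((4 + c)*(Q + c))*(1/6) = -2/7 + (4 + c)*(Q + c)/6)
V(6, 4)*(101/13) - 27 = (-2/7 + (1/6)*6**2 + (2/3)*4 + (2/3)*6 + (1/6)*4*6)*(101/13) - 27 = (-2/7 + (1/6)*36 + 8/3 + 4 + 4)*(101*(1/13)) - 27 = (-2/7 + 6 + 8/3 + 4 + 4)*(101/13) - 27 = (344/21)*(101/13) - 27 = 34744/273 - 27 = 27373/273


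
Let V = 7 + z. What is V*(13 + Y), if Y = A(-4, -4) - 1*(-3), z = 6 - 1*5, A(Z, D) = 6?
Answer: 176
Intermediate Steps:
z = 1 (z = 6 - 5 = 1)
Y = 9 (Y = 6 - 1*(-3) = 6 + 3 = 9)
V = 8 (V = 7 + 1 = 8)
V*(13 + Y) = 8*(13 + 9) = 8*22 = 176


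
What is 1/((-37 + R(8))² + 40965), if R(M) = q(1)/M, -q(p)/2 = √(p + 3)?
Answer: 4/169485 ≈ 2.3601e-5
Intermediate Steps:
q(p) = -2*√(3 + p) (q(p) = -2*√(p + 3) = -2*√(3 + p))
R(M) = -4/M (R(M) = (-2*√(3 + 1))/M = (-2*√4)/M = (-2*2)/M = -4/M)
1/((-37 + R(8))² + 40965) = 1/((-37 - 4/8)² + 40965) = 1/((-37 - 4*⅛)² + 40965) = 1/((-37 - ½)² + 40965) = 1/((-75/2)² + 40965) = 1/(5625/4 + 40965) = 1/(169485/4) = 4/169485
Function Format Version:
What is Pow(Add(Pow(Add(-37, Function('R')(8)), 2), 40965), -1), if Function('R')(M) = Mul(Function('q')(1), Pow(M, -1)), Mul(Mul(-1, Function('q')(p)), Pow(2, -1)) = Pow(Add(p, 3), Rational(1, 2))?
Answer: Rational(4, 169485) ≈ 2.3601e-5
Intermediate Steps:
Function('q')(p) = Mul(-2, Pow(Add(3, p), Rational(1, 2))) (Function('q')(p) = Mul(-2, Pow(Add(p, 3), Rational(1, 2))) = Mul(-2, Pow(Add(3, p), Rational(1, 2))))
Function('R')(M) = Mul(-4, Pow(M, -1)) (Function('R')(M) = Mul(Mul(-2, Pow(Add(3, 1), Rational(1, 2))), Pow(M, -1)) = Mul(Mul(-2, Pow(4, Rational(1, 2))), Pow(M, -1)) = Mul(Mul(-2, 2), Pow(M, -1)) = Mul(-4, Pow(M, -1)))
Pow(Add(Pow(Add(-37, Function('R')(8)), 2), 40965), -1) = Pow(Add(Pow(Add(-37, Mul(-4, Pow(8, -1))), 2), 40965), -1) = Pow(Add(Pow(Add(-37, Mul(-4, Rational(1, 8))), 2), 40965), -1) = Pow(Add(Pow(Add(-37, Rational(-1, 2)), 2), 40965), -1) = Pow(Add(Pow(Rational(-75, 2), 2), 40965), -1) = Pow(Add(Rational(5625, 4), 40965), -1) = Pow(Rational(169485, 4), -1) = Rational(4, 169485)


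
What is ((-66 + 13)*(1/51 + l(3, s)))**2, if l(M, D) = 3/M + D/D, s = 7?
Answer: 29800681/2601 ≈ 11457.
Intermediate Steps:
l(M, D) = 1 + 3/M (l(M, D) = 3/M + 1 = 1 + 3/M)
((-66 + 13)*(1/51 + l(3, s)))**2 = ((-66 + 13)*(1/51 + (3 + 3)/3))**2 = (-53*(1/51 + (1/3)*6))**2 = (-53*(1/51 + 2))**2 = (-53*103/51)**2 = (-5459/51)**2 = 29800681/2601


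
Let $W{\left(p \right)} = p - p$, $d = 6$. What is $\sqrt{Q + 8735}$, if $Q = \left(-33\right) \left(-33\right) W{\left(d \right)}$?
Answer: $\sqrt{8735} \approx 93.461$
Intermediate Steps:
$W{\left(p \right)} = 0$
$Q = 0$ ($Q = \left(-33\right) \left(-33\right) 0 = 1089 \cdot 0 = 0$)
$\sqrt{Q + 8735} = \sqrt{0 + 8735} = \sqrt{8735}$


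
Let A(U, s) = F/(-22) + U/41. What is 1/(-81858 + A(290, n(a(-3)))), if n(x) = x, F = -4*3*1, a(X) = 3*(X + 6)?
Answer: -451/36914522 ≈ -1.2217e-5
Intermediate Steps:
a(X) = 18 + 3*X (a(X) = 3*(6 + X) = 18 + 3*X)
F = -12 (F = -12*1 = -12)
A(U, s) = 6/11 + U/41 (A(U, s) = -12/(-22) + U/41 = -12*(-1/22) + U*(1/41) = 6/11 + U/41)
1/(-81858 + A(290, n(a(-3)))) = 1/(-81858 + (6/11 + (1/41)*290)) = 1/(-81858 + (6/11 + 290/41)) = 1/(-81858 + 3436/451) = 1/(-36914522/451) = -451/36914522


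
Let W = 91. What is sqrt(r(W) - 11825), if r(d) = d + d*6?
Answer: 2*I*sqrt(2797) ≈ 105.77*I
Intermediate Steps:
r(d) = 7*d (r(d) = d + 6*d = 7*d)
sqrt(r(W) - 11825) = sqrt(7*91 - 11825) = sqrt(637 - 11825) = sqrt(-11188) = 2*I*sqrt(2797)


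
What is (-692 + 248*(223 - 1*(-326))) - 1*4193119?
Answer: -4057659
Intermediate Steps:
(-692 + 248*(223 - 1*(-326))) - 1*4193119 = (-692 + 248*(223 + 326)) - 4193119 = (-692 + 248*549) - 4193119 = (-692 + 136152) - 4193119 = 135460 - 4193119 = -4057659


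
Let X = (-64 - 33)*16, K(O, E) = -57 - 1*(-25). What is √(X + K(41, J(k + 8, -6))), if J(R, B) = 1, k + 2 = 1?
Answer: 12*I*√11 ≈ 39.799*I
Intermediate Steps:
k = -1 (k = -2 + 1 = -1)
K(O, E) = -32 (K(O, E) = -57 + 25 = -32)
X = -1552 (X = -97*16 = -1552)
√(X + K(41, J(k + 8, -6))) = √(-1552 - 32) = √(-1584) = 12*I*√11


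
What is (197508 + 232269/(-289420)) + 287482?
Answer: 140365573531/289420 ≈ 4.8499e+5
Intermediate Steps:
(197508 + 232269/(-289420)) + 287482 = (197508 + 232269*(-1/289420)) + 287482 = (197508 - 232269/289420) + 287482 = 57162533091/289420 + 287482 = 140365573531/289420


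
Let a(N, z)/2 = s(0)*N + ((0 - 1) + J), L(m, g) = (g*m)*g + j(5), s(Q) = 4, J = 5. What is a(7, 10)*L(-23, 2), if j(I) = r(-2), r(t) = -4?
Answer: -6144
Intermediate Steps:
j(I) = -4
L(m, g) = -4 + m*g² (L(m, g) = (g*m)*g - 4 = m*g² - 4 = -4 + m*g²)
a(N, z) = 8 + 8*N (a(N, z) = 2*(4*N + ((0 - 1) + 5)) = 2*(4*N + (-1 + 5)) = 2*(4*N + 4) = 2*(4 + 4*N) = 8 + 8*N)
a(7, 10)*L(-23, 2) = (8 + 8*7)*(-4 - 23*2²) = (8 + 56)*(-4 - 23*4) = 64*(-4 - 92) = 64*(-96) = -6144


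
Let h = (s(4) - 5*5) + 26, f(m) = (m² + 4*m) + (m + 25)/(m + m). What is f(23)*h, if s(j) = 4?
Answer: 71535/23 ≈ 3110.2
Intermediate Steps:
f(m) = m² + 4*m + (25 + m)/(2*m) (f(m) = (m² + 4*m) + (25 + m)/((2*m)) = (m² + 4*m) + (25 + m)*(1/(2*m)) = (m² + 4*m) + (25 + m)/(2*m) = m² + 4*m + (25 + m)/(2*m))
h = 5 (h = (4 - 5*5) + 26 = (4 - 25) + 26 = -21 + 26 = 5)
f(23)*h = (½ + 23² + 4*23 + (25/2)/23)*5 = (½ + 529 + 92 + (25/2)*(1/23))*5 = (½ + 529 + 92 + 25/46)*5 = (14307/23)*5 = 71535/23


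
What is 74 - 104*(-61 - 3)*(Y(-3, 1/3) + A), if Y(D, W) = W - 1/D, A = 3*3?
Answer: 193246/3 ≈ 64415.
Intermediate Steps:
A = 9
74 - 104*(-61 - 3)*(Y(-3, 1/3) + A) = 74 - 104*(-61 - 3)*((1/3 - 1/(-3)) + 9) = 74 - (-6656)*((⅓ - 1*(-⅓)) + 9) = 74 - (-6656)*((⅓ + ⅓) + 9) = 74 - (-6656)*(⅔ + 9) = 74 - (-6656)*29/3 = 74 - 104*(-1856/3) = 74 + 193024/3 = 193246/3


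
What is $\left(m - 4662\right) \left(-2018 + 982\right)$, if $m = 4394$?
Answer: $277648$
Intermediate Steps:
$\left(m - 4662\right) \left(-2018 + 982\right) = \left(4394 - 4662\right) \left(-2018 + 982\right) = \left(-268\right) \left(-1036\right) = 277648$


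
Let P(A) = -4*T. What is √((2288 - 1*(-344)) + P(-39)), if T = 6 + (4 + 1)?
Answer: 2*√647 ≈ 50.872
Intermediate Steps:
T = 11 (T = 6 + 5 = 11)
P(A) = -44 (P(A) = -4*11 = -44)
√((2288 - 1*(-344)) + P(-39)) = √((2288 - 1*(-344)) - 44) = √((2288 + 344) - 44) = √(2632 - 44) = √2588 = 2*√647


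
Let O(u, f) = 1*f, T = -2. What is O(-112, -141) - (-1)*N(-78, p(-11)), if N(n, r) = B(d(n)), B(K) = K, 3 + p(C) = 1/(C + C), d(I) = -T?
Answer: -139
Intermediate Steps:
d(I) = 2 (d(I) = -1*(-2) = 2)
p(C) = -3 + 1/(2*C) (p(C) = -3 + 1/(C + C) = -3 + 1/(2*C))
N(n, r) = 2
O(u, f) = f
O(-112, -141) - (-1)*N(-78, p(-11)) = -141 - (-1)*2 = -141 - 1*(-2) = -141 + 2 = -139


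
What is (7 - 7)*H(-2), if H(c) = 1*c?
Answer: 0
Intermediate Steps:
H(c) = c
(7 - 7)*H(-2) = (7 - 7)*(-2) = 0*(-2) = 0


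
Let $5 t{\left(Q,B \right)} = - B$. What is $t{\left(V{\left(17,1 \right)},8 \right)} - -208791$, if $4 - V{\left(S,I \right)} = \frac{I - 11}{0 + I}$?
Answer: $\frac{1043947}{5} \approx 2.0879 \cdot 10^{5}$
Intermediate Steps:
$V{\left(S,I \right)} = 4 - \frac{-11 + I}{I}$ ($V{\left(S,I \right)} = 4 - \frac{I - 11}{0 + I} = 4 - \frac{-11 + I}{I}$)
$t{\left(Q,B \right)} = - \frac{B}{5}$ ($t{\left(Q,B \right)} = \frac{\left(-1\right) B}{5} = - \frac{B}{5}$)
$t{\left(V{\left(17,1 \right)},8 \right)} - -208791 = \left(- \frac{1}{5}\right) 8 - -208791 = - \frac{8}{5} + 208791 = \frac{1043947}{5}$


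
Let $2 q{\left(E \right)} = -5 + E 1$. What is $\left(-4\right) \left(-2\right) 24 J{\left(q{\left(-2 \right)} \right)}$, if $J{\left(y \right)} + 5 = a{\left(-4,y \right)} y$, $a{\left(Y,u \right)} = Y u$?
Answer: $-10368$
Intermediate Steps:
$q{\left(E \right)} = - \frac{5}{2} + \frac{E}{2}$ ($q{\left(E \right)} = \frac{-5 + E 1}{2} = \frac{-5 + E}{2} = - \frac{5}{2} + \frac{E}{2}$)
$J{\left(y \right)} = -5 - 4 y^{2}$ ($J{\left(y \right)} = -5 + - 4 y y = -5 - 4 y^{2}$)
$\left(-4\right) \left(-2\right) 24 J{\left(q{\left(-2 \right)} \right)} = \left(-4\right) \left(-2\right) 24 \left(-5 - 4 \left(- \frac{5}{2} + \frac{1}{2} \left(-2\right)\right)^{2}\right) = 8 \cdot 24 \left(-5 - 4 \left(- \frac{5}{2} - 1\right)^{2}\right) = 192 \left(-5 - 4 \left(- \frac{7}{2}\right)^{2}\right) = 192 \left(-5 - 49\right) = 192 \left(-54\right) = -10368$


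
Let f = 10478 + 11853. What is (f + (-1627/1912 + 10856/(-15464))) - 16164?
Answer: 22786851057/3695896 ≈ 6165.4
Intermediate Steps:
f = 22331
(f + (-1627/1912 + 10856/(-15464))) - 16164 = (22331 + (-1627/1912 + 10856/(-15464))) - 16164 = (22331 + (-1627*1/1912 + 10856*(-1/15464))) - 16164 = (22331 + (-1627/1912 - 1357/1933)) - 16164 = (22331 - 5739575/3695896) - 16164 = 82527314001/3695896 - 16164 = 22786851057/3695896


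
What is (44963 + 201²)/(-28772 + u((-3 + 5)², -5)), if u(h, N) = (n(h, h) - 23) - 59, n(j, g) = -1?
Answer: -85364/28855 ≈ -2.9584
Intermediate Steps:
u(h, N) = -83 (u(h, N) = (-1 - 23) - 59 = -24 - 59 = -83)
(44963 + 201²)/(-28772 + u((-3 + 5)², -5)) = (44963 + 201²)/(-28772 - 83) = (44963 + 40401)/(-28855) = 85364*(-1/28855) = -85364/28855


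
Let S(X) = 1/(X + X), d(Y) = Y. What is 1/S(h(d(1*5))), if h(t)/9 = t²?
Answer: 450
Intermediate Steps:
h(t) = 9*t²
S(X) = 1/(2*X)
1/S(h(d(1*5))) = 1/(1/(2*((9*(1*5)²)))) = 1/(1/(2*((9*5²)))) = 1/(1/(2*((9*25)))) = 1/((½)/225) = 1/((½)*(1/225)) = 1/(1/450) = 450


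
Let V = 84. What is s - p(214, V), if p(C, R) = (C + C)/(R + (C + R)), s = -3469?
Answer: -662793/191 ≈ -3470.1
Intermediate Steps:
p(C, R) = 2*C/(C + 2*R) (p(C, R) = (2*C)/(C + 2*R) = 2*C/(C + 2*R))
s - p(214, V) = -3469 - 2*214/(214 + 2*84) = -3469 - 2*214/(214 + 168) = -3469 - 2*214/382 = -3469 - 1*214/191 = -3469 - 214/191 = -662793/191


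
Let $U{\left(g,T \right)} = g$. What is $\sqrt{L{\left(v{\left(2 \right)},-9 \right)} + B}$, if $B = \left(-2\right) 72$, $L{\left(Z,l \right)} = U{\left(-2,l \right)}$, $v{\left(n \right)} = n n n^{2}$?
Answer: $i \sqrt{146} \approx 12.083 i$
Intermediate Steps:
$v{\left(n \right)} = n^{4}$ ($v{\left(n \right)} = n n^{3} = n^{4}$)
$L{\left(Z,l \right)} = -2$
$B = -144$
$\sqrt{L{\left(v{\left(2 \right)},-9 \right)} + B} = \sqrt{-2 - 144} = \sqrt{-146} = i \sqrt{146}$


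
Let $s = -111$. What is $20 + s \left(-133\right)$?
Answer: $14783$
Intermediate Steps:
$20 + s \left(-133\right) = 20 - -14763 = 20 + 14763 = 14783$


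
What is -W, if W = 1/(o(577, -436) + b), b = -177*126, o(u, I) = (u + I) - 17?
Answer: 1/22178 ≈ 4.5090e-5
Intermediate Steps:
o(u, I) = -17 + I + u (o(u, I) = (I + u) - 17 = -17 + I + u)
b = -22302
W = -1/22178 (W = 1/((-17 - 436 + 577) - 22302) = 1/(124 - 22302) = 1/(-22178) = -1/22178 ≈ -4.5090e-5)
-W = -1*(-1/22178) = 1/22178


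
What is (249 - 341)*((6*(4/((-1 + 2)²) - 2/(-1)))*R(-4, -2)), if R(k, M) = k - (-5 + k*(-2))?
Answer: 23184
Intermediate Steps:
R(k, M) = 5 + 3*k (R(k, M) = k - (-5 - 2*k) = k + (5 + 2*k) = 5 + 3*k)
(249 - 341)*((6*(4/((-1 + 2)²) - 2/(-1)))*R(-4, -2)) = (249 - 341)*((6*(4/((-1 + 2)²) - 2/(-1)))*(5 + 3*(-4))) = -92*6*(4/(1²) - 2*(-1))*(5 - 12) = -92*6*(4/1 + 2)*(-7) = -92*6*(4*1 + 2)*(-7) = -92*6*(4 + 2)*(-7) = -92*6*6*(-7) = -3312*(-7) = -92*(-252) = 23184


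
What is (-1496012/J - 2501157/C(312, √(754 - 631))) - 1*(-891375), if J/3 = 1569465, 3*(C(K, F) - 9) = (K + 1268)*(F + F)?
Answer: 1718268502127726937746/1927660969452015 - 7903656120*√123/409409357 ≈ 8.9116e+5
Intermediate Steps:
C(K, F) = 9 + 2*F*(1268 + K)/3 (C(K, F) = 9 + ((K + 1268)*(F + F))/3 = 9 + ((1268 + K)*(2*F))/3 = 9 + (2*F*(1268 + K))/3 = 9 + 2*F*(1268 + K)/3)
J = 4708395 (J = 3*1569465 = 4708395)
(-1496012/J - 2501157/C(312, √(754 - 631))) - 1*(-891375) = (-1496012/4708395 - 2501157/(9 + 2536*√(754 - 631)/3 + (⅔)*√(754 - 631)*312)) - 1*(-891375) = (-1496012*1/4708395 - 2501157/(9 + 2536*√123/3 + (⅔)*√123*312)) + 891375 = (-1496012/4708395 - 2501157/(9 + 2536*√123/3 + 208*√123)) + 891375 = (-1496012/4708395 - 2501157/(9 + 3160*√123/3)) + 891375 = 4196944097113/4708395 - 2501157/(9 + 3160*√123/3)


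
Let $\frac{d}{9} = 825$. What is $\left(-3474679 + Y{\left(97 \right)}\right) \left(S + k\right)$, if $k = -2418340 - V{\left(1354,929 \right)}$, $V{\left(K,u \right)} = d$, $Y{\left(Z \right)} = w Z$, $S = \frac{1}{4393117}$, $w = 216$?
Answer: $\frac{36805227042364371408}{4393117} \approx 8.3779 \cdot 10^{12}$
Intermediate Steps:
$d = 7425$ ($d = 9 \cdot 825 = 7425$)
$S = \frac{1}{4393117} \approx 2.2763 \cdot 10^{-7}$
$Y{\left(Z \right)} = 216 Z$
$V{\left(K,u \right)} = 7425$
$k = -2425765$ ($k = -2418340 - 7425 = -2425765$)
$\left(-3474679 + Y{\left(97 \right)}\right) \left(S + k\right) = \left(-3474679 + 216 \cdot 97\right) \left(\frac{1}{4393117} - 2425765\right) = \left(-3474679 + 20952\right) \left(- \frac{10656669459504}{4393117}\right) = \left(-3453727\right) \left(- \frac{10656669459504}{4393117}\right) = \frac{36805227042364371408}{4393117}$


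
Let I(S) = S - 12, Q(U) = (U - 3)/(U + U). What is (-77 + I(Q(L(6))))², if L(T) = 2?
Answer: 127449/16 ≈ 7965.6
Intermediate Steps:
Q(U) = (-3 + U)/(2*U) (Q(U) = (-3 + U)/((2*U)) = (-3 + U)*(1/(2*U)) = (-3 + U)/(2*U))
I(S) = -12 + S
(-77 + I(Q(L(6))))² = (-77 + (-12 + (½)*(-3 + 2)/2))² = (-77 + (-12 + (½)*(½)*(-1)))² = (-77 + (-12 - ¼))² = (-77 - 49/4)² = (-357/4)² = 127449/16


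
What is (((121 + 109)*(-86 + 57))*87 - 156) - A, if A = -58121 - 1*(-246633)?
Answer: -768958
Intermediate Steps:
A = 188512 (A = -58121 + 246633 = 188512)
(((121 + 109)*(-86 + 57))*87 - 156) - A = (((121 + 109)*(-86 + 57))*87 - 156) - 1*188512 = ((230*(-29))*87 - 156) - 188512 = (-6670*87 - 156) - 188512 = (-580290 - 156) - 188512 = -580446 - 188512 = -768958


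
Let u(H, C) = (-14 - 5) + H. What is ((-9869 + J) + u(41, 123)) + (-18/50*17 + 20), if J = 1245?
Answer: -214703/25 ≈ -8588.1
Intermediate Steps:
u(H, C) = -19 + H
((-9869 + J) + u(41, 123)) + (-18/50*17 + 20) = ((-9869 + 1245) + (-19 + 41)) + (-18/50*17 + 20) = (-8624 + 22) + (-18*1/50*17 + 20) = -8602 + (-9/25*17 + 20) = -8602 + (-153/25 + 20) = -8602 + 347/25 = -214703/25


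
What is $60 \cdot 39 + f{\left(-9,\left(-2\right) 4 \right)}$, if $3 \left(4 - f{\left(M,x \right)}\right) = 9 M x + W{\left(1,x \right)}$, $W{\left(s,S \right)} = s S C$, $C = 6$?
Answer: $2144$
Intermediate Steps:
$W{\left(s,S \right)} = 6 S s$ ($W{\left(s,S \right)} = s S 6 = S s 6 = 6 S s$)
$f{\left(M,x \right)} = 4 - 2 x - 3 M x$ ($f{\left(M,x \right)} = 4 - \frac{9 M x + 6 x 1}{3} = 4 - \frac{9 M x + 6 x}{3} = 4 - \frac{6 x + 9 M x}{3} = 4 - \left(2 x + 3 M x\right) = 4 - 2 x - 3 M x$)
$60 \cdot 39 + f{\left(-9,\left(-2\right) 4 \right)} = 60 \cdot 39 - \left(-4 - \left(-50\right) 4\right) = 2340 - \left(-20 + 216\right) = 2340 + \left(4 + 16 - 216\right) = 2340 - 196 = 2144$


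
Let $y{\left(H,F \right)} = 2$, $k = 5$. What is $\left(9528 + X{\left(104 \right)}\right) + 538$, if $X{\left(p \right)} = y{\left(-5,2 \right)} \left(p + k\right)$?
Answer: $10284$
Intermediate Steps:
$X{\left(p \right)} = 10 + 2 p$ ($X{\left(p \right)} = 2 \left(p + 5\right) = 2 \left(5 + p\right) = 10 + 2 p$)
$\left(9528 + X{\left(104 \right)}\right) + 538 = \left(9528 + \left(10 + 2 \cdot 104\right)\right) + 538 = \left(9528 + \left(10 + 208\right)\right) + 538 = \left(9528 + 218\right) + 538 = 9746 + 538 = 10284$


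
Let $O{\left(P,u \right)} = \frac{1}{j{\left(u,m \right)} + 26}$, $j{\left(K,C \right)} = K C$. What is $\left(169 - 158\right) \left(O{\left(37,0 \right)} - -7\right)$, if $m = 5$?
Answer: $\frac{2013}{26} \approx 77.423$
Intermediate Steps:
$j{\left(K,C \right)} = C K$
$O{\left(P,u \right)} = \frac{1}{26 + 5 u}$ ($O{\left(P,u \right)} = \frac{1}{5 u + 26} = \frac{1}{26 + 5 u}$)
$\left(169 - 158\right) \left(O{\left(37,0 \right)} - -7\right) = \left(169 - 158\right) \left(\frac{1}{26 + 5 \cdot 0} - -7\right) = \left(169 - 158\right) \left(\frac{1}{26 + 0} + 7\right) = 11 \left(\frac{1}{26} + 7\right) = 11 \cdot \frac{183}{26} = \frac{2013}{26}$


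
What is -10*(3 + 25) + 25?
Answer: -255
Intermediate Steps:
-10*(3 + 25) + 25 = -10*28 + 25 = -280 + 25 = -255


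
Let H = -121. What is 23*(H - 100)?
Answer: -5083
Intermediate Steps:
23*(H - 100) = 23*(-121 - 100) = 23*(-221) = -5083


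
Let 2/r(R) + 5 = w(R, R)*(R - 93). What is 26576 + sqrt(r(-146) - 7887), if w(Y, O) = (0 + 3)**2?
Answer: 26576 + I*sqrt(187048114)/154 ≈ 26576.0 + 88.809*I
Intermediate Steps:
w(Y, O) = 9 (w(Y, O) = 3**2 = 9)
r(R) = 2/(-842 + 9*R) (r(R) = 2/(-5 + 9*(R - 93)) = 2/(-5 + 9*(-93 + R)) = 2/(-5 + (-837 + 9*R)) = 2/(-842 + 9*R))
26576 + sqrt(r(-146) - 7887) = 26576 + sqrt(2/(-842 + 9*(-146)) - 7887) = 26576 + sqrt(2/(-842 - 1314) - 7887) = 26576 + sqrt(2/(-2156) - 7887) = 26576 + sqrt(2*(-1/2156) - 7887) = 26576 + sqrt(-1/1078 - 7887) = 26576 + sqrt(-8502187/1078) = 26576 + I*sqrt(187048114)/154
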